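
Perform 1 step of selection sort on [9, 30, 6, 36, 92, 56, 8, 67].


Initial: [9, 30, 6, 36, 92, 56, 8, 67]
Step 1: min=6 at 2
  Swap: [6, 30, 9, 36, 92, 56, 8, 67]

After 1 step: [6, 30, 9, 36, 92, 56, 8, 67]


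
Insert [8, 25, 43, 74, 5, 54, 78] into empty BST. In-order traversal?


Insert 8: root
Insert 25: R from 8
Insert 43: R from 8 -> R from 25
Insert 74: R from 8 -> R from 25 -> R from 43
Insert 5: L from 8
Insert 54: R from 8 -> R from 25 -> R from 43 -> L from 74
Insert 78: R from 8 -> R from 25 -> R from 43 -> R from 74

In-order: [5, 8, 25, 43, 54, 74, 78]


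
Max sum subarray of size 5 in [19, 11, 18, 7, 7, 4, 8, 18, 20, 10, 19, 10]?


[0:5]: 62
[1:6]: 47
[2:7]: 44
[3:8]: 44
[4:9]: 57
[5:10]: 60
[6:11]: 75
[7:12]: 77

Max: 77 at [7:12]


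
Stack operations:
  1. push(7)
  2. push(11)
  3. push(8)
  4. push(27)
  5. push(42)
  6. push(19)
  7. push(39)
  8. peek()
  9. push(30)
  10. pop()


push(7) -> [7]
push(11) -> [7, 11]
push(8) -> [7, 11, 8]
push(27) -> [7, 11, 8, 27]
push(42) -> [7, 11, 8, 27, 42]
push(19) -> [7, 11, 8, 27, 42, 19]
push(39) -> [7, 11, 8, 27, 42, 19, 39]
peek()->39
push(30) -> [7, 11, 8, 27, 42, 19, 39, 30]
pop()->30, [7, 11, 8, 27, 42, 19, 39]

Final stack: [7, 11, 8, 27, 42, 19, 39]


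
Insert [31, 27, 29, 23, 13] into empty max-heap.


Insert 31: [31]
Insert 27: [31, 27]
Insert 29: [31, 27, 29]
Insert 23: [31, 27, 29, 23]
Insert 13: [31, 27, 29, 23, 13]

Final heap: [31, 27, 29, 23, 13]


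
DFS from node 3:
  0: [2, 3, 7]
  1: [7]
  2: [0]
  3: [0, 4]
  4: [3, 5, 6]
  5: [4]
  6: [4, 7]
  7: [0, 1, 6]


Visit 3, push [4, 0]
Visit 0, push [7, 2]
Visit 2, push []
Visit 7, push [6, 1]
Visit 1, push []
Visit 6, push [4]
Visit 4, push [5]
Visit 5, push []

DFS order: [3, 0, 2, 7, 1, 6, 4, 5]


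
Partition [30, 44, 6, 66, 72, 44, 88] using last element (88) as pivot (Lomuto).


Pivot: 88
  30 <= 88: advance i (no swap)
  44 <= 88: advance i (no swap)
  6 <= 88: advance i (no swap)
  66 <= 88: advance i (no swap)
  72 <= 88: advance i (no swap)
  44 <= 88: advance i (no swap)
Place pivot at 6: [30, 44, 6, 66, 72, 44, 88]

Partitioned: [30, 44, 6, 66, 72, 44, 88]


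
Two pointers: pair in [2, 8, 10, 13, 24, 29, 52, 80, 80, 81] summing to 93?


lo=0(2)+hi=9(81)=83
lo=1(8)+hi=9(81)=89
lo=2(10)+hi=9(81)=91
lo=3(13)+hi=9(81)=94
lo=3(13)+hi=8(80)=93

Yes: 13+80=93


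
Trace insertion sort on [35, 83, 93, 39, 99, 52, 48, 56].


Initial: [35, 83, 93, 39, 99, 52, 48, 56]
Insert 83: [35, 83, 93, 39, 99, 52, 48, 56]
Insert 93: [35, 83, 93, 39, 99, 52, 48, 56]
Insert 39: [35, 39, 83, 93, 99, 52, 48, 56]
Insert 99: [35, 39, 83, 93, 99, 52, 48, 56]
Insert 52: [35, 39, 52, 83, 93, 99, 48, 56]
Insert 48: [35, 39, 48, 52, 83, 93, 99, 56]
Insert 56: [35, 39, 48, 52, 56, 83, 93, 99]

Sorted: [35, 39, 48, 52, 56, 83, 93, 99]


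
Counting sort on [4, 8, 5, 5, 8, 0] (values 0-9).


Input: [4, 8, 5, 5, 8, 0]
Counts: [1, 0, 0, 0, 1, 2, 0, 0, 2, 0]

Sorted: [0, 4, 5, 5, 8, 8]


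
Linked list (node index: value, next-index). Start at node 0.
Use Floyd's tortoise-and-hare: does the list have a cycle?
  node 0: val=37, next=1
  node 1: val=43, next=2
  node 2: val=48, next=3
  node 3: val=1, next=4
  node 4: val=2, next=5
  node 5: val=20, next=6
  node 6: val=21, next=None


Floyd's tortoise (slow, +1) and hare (fast, +2):
  init: slow=0, fast=0
  step 1: slow=1, fast=2
  step 2: slow=2, fast=4
  step 3: slow=3, fast=6
  step 4: fast -> None, no cycle

Cycle: no


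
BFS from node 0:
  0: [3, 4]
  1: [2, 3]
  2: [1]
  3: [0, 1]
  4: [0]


Visit 0, enqueue [3, 4]
Visit 3, enqueue [1]
Visit 4, enqueue []
Visit 1, enqueue [2]
Visit 2, enqueue []

BFS order: [0, 3, 4, 1, 2]


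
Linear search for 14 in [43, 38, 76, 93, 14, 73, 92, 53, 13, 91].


i=0: 43!=14
i=1: 38!=14
i=2: 76!=14
i=3: 93!=14
i=4: 14==14 found!

Found at 4, 5 comps


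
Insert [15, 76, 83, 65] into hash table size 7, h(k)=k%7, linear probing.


Insert 15: h=1 -> slot 1
Insert 76: h=6 -> slot 6
Insert 83: h=6, 1 probes -> slot 0
Insert 65: h=2 -> slot 2

Table: [83, 15, 65, None, None, None, 76]


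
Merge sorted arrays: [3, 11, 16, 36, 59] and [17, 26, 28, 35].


Take 3 from A
Take 11 from A
Take 16 from A
Take 17 from B
Take 26 from B
Take 28 from B
Take 35 from B

Merged: [3, 11, 16, 17, 26, 28, 35, 36, 59]


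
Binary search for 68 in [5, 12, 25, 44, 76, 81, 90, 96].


Step 1: lo=0, hi=7, mid=3, val=44
Step 2: lo=4, hi=7, mid=5, val=81
Step 3: lo=4, hi=4, mid=4, val=76

Not found


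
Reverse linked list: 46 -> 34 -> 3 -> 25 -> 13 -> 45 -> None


Step 1: curr=46, set curr.next=prev(None) | reversed so far: 46
Step 2: curr=34, set curr.next=prev(46) | reversed so far: 34 -> 46
Step 3: curr=3, set curr.next=prev(34) | reversed so far: 3 -> 34 -> 46
Step 4: curr=25, set curr.next=prev(3) | reversed so far: 25 -> 3 -> 34 -> 46
Step 5: curr=13, set curr.next=prev(25) | reversed so far: 13 -> 25 -> 3 -> 34 -> 46
Step 6: curr=45, set curr.next=prev(13) | reversed so far: 45 -> 13 -> 25 -> 3 -> 34 -> 46

45 -> 13 -> 25 -> 3 -> 34 -> 46 -> None


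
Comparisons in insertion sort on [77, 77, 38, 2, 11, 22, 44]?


Algorithm: insertion sort
Input: [77, 77, 38, 2, 11, 22, 44]
Sorted: [2, 11, 22, 38, 44, 77, 77]

17


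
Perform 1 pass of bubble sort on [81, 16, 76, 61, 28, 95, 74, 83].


Initial: [81, 16, 76, 61, 28, 95, 74, 83]
Pass 1: [16, 76, 61, 28, 81, 74, 83, 95] (6 swaps)

After 1 pass: [16, 76, 61, 28, 81, 74, 83, 95]


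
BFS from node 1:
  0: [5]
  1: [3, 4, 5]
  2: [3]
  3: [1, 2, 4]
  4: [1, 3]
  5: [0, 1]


Visit 1, enqueue [3, 4, 5]
Visit 3, enqueue [2]
Visit 4, enqueue []
Visit 5, enqueue [0]
Visit 2, enqueue []
Visit 0, enqueue []

BFS order: [1, 3, 4, 5, 2, 0]


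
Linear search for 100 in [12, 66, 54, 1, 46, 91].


i=0: 12!=100
i=1: 66!=100
i=2: 54!=100
i=3: 1!=100
i=4: 46!=100
i=5: 91!=100

Not found, 6 comps


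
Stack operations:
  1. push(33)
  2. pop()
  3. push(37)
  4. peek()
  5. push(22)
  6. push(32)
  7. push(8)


push(33) -> [33]
pop()->33, []
push(37) -> [37]
peek()->37
push(22) -> [37, 22]
push(32) -> [37, 22, 32]
push(8) -> [37, 22, 32, 8]

Final stack: [37, 22, 32, 8]


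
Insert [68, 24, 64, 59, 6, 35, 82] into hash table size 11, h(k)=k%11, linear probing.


Insert 68: h=2 -> slot 2
Insert 24: h=2, 1 probes -> slot 3
Insert 64: h=9 -> slot 9
Insert 59: h=4 -> slot 4
Insert 6: h=6 -> slot 6
Insert 35: h=2, 3 probes -> slot 5
Insert 82: h=5, 2 probes -> slot 7

Table: [None, None, 68, 24, 59, 35, 6, 82, None, 64, None]


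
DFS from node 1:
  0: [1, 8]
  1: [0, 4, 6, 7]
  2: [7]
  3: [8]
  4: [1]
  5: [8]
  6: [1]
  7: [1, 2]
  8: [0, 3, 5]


Visit 1, push [7, 6, 4, 0]
Visit 0, push [8]
Visit 8, push [5, 3]
Visit 3, push []
Visit 5, push []
Visit 4, push []
Visit 6, push []
Visit 7, push [2]
Visit 2, push []

DFS order: [1, 0, 8, 3, 5, 4, 6, 7, 2]


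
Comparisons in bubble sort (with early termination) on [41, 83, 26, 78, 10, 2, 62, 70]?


Algorithm: bubble sort (with early termination)
Input: [41, 83, 26, 78, 10, 2, 62, 70]
Sorted: [2, 10, 26, 41, 62, 70, 78, 83]

27


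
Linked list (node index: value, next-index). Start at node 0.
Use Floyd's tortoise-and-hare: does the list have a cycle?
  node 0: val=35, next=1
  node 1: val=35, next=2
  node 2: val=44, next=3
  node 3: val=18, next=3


Floyd's tortoise (slow, +1) and hare (fast, +2):
  init: slow=0, fast=0
  step 1: slow=1, fast=2
  step 2: slow=2, fast=3
  step 3: slow=3, fast=3
  slow == fast at node 3: cycle detected

Cycle: yes


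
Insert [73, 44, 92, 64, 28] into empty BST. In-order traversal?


Insert 73: root
Insert 44: L from 73
Insert 92: R from 73
Insert 64: L from 73 -> R from 44
Insert 28: L from 73 -> L from 44

In-order: [28, 44, 64, 73, 92]


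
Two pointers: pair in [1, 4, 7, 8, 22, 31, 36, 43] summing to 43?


lo=0(1)+hi=7(43)=44
lo=0(1)+hi=6(36)=37
lo=1(4)+hi=6(36)=40
lo=2(7)+hi=6(36)=43

Yes: 7+36=43


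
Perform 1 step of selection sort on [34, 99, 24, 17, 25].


Initial: [34, 99, 24, 17, 25]
Step 1: min=17 at 3
  Swap: [17, 99, 24, 34, 25]

After 1 step: [17, 99, 24, 34, 25]


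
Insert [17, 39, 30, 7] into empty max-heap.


Insert 17: [17]
Insert 39: [39, 17]
Insert 30: [39, 17, 30]
Insert 7: [39, 17, 30, 7]

Final heap: [39, 17, 30, 7]


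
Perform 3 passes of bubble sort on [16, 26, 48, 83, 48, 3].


Initial: [16, 26, 48, 83, 48, 3]
Pass 1: [16, 26, 48, 48, 3, 83] (2 swaps)
Pass 2: [16, 26, 48, 3, 48, 83] (1 swaps)
Pass 3: [16, 26, 3, 48, 48, 83] (1 swaps)

After 3 passes: [16, 26, 3, 48, 48, 83]


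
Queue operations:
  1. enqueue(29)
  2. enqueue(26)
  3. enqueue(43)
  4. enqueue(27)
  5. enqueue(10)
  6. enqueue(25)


enqueue(29) -> [29]
enqueue(26) -> [29, 26]
enqueue(43) -> [29, 26, 43]
enqueue(27) -> [29, 26, 43, 27]
enqueue(10) -> [29, 26, 43, 27, 10]
enqueue(25) -> [29, 26, 43, 27, 10, 25]

Final queue: [29, 26, 43, 27, 10, 25]


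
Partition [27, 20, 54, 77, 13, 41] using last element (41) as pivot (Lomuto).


Pivot: 41
  27 <= 41: advance i (no swap)
  20 <= 41: advance i (no swap)
  13 <= 41: swap -> [27, 20, 13, 77, 54, 41]
Place pivot at 3: [27, 20, 13, 41, 54, 77]

Partitioned: [27, 20, 13, 41, 54, 77]


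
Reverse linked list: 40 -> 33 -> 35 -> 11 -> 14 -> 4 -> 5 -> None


Step 1: curr=40, set curr.next=prev(None) | reversed so far: 40
Step 2: curr=33, set curr.next=prev(40) | reversed so far: 33 -> 40
Step 3: curr=35, set curr.next=prev(33) | reversed so far: 35 -> 33 -> 40
Step 4: curr=11, set curr.next=prev(35) | reversed so far: 11 -> 35 -> 33 -> 40
Step 5: curr=14, set curr.next=prev(11) | reversed so far: 14 -> 11 -> 35 -> 33 -> 40
Step 6: curr=4, set curr.next=prev(14) | reversed so far: 4 -> 14 -> 11 -> 35 -> 33 -> 40
Step 7: curr=5, set curr.next=prev(4) | reversed so far: 5 -> 4 -> 14 -> 11 -> 35 -> 33 -> 40

5 -> 4 -> 14 -> 11 -> 35 -> 33 -> 40 -> None


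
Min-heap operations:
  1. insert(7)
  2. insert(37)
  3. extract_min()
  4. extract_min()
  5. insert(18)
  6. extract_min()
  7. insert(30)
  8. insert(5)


insert(7) -> [7]
insert(37) -> [7, 37]
extract_min()->7, [37]
extract_min()->37, []
insert(18) -> [18]
extract_min()->18, []
insert(30) -> [30]
insert(5) -> [5, 30]

Final heap: [5, 30]


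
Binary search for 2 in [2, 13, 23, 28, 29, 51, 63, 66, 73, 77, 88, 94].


Step 1: lo=0, hi=11, mid=5, val=51
Step 2: lo=0, hi=4, mid=2, val=23
Step 3: lo=0, hi=1, mid=0, val=2

Found at index 0


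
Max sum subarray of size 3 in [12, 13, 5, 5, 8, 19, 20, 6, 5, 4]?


[0:3]: 30
[1:4]: 23
[2:5]: 18
[3:6]: 32
[4:7]: 47
[5:8]: 45
[6:9]: 31
[7:10]: 15

Max: 47 at [4:7]


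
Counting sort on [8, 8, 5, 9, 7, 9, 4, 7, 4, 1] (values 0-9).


Input: [8, 8, 5, 9, 7, 9, 4, 7, 4, 1]
Counts: [0, 1, 0, 0, 2, 1, 0, 2, 2, 2]

Sorted: [1, 4, 4, 5, 7, 7, 8, 8, 9, 9]


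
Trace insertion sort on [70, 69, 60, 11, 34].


Initial: [70, 69, 60, 11, 34]
Insert 69: [69, 70, 60, 11, 34]
Insert 60: [60, 69, 70, 11, 34]
Insert 11: [11, 60, 69, 70, 34]
Insert 34: [11, 34, 60, 69, 70]

Sorted: [11, 34, 60, 69, 70]


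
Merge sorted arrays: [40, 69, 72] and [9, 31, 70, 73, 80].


Take 9 from B
Take 31 from B
Take 40 from A
Take 69 from A
Take 70 from B
Take 72 from A

Merged: [9, 31, 40, 69, 70, 72, 73, 80]


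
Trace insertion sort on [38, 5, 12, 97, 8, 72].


Initial: [38, 5, 12, 97, 8, 72]
Insert 5: [5, 38, 12, 97, 8, 72]
Insert 12: [5, 12, 38, 97, 8, 72]
Insert 97: [5, 12, 38, 97, 8, 72]
Insert 8: [5, 8, 12, 38, 97, 72]
Insert 72: [5, 8, 12, 38, 72, 97]

Sorted: [5, 8, 12, 38, 72, 97]


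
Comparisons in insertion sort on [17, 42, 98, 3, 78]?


Algorithm: insertion sort
Input: [17, 42, 98, 3, 78]
Sorted: [3, 17, 42, 78, 98]

7


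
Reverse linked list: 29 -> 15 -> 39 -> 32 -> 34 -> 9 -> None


Step 1: curr=29, set curr.next=prev(None) | reversed so far: 29
Step 2: curr=15, set curr.next=prev(29) | reversed so far: 15 -> 29
Step 3: curr=39, set curr.next=prev(15) | reversed so far: 39 -> 15 -> 29
Step 4: curr=32, set curr.next=prev(39) | reversed so far: 32 -> 39 -> 15 -> 29
Step 5: curr=34, set curr.next=prev(32) | reversed so far: 34 -> 32 -> 39 -> 15 -> 29
Step 6: curr=9, set curr.next=prev(34) | reversed so far: 9 -> 34 -> 32 -> 39 -> 15 -> 29

9 -> 34 -> 32 -> 39 -> 15 -> 29 -> None


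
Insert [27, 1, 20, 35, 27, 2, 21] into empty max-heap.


Insert 27: [27]
Insert 1: [27, 1]
Insert 20: [27, 1, 20]
Insert 35: [35, 27, 20, 1]
Insert 27: [35, 27, 20, 1, 27]
Insert 2: [35, 27, 20, 1, 27, 2]
Insert 21: [35, 27, 21, 1, 27, 2, 20]

Final heap: [35, 27, 21, 1, 27, 2, 20]


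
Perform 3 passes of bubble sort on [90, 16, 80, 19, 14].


Initial: [90, 16, 80, 19, 14]
Pass 1: [16, 80, 19, 14, 90] (4 swaps)
Pass 2: [16, 19, 14, 80, 90] (2 swaps)
Pass 3: [16, 14, 19, 80, 90] (1 swaps)

After 3 passes: [16, 14, 19, 80, 90]


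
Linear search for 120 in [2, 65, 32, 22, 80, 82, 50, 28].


i=0: 2!=120
i=1: 65!=120
i=2: 32!=120
i=3: 22!=120
i=4: 80!=120
i=5: 82!=120
i=6: 50!=120
i=7: 28!=120

Not found, 8 comps


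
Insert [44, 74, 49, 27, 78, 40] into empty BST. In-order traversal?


Insert 44: root
Insert 74: R from 44
Insert 49: R from 44 -> L from 74
Insert 27: L from 44
Insert 78: R from 44 -> R from 74
Insert 40: L from 44 -> R from 27

In-order: [27, 40, 44, 49, 74, 78]


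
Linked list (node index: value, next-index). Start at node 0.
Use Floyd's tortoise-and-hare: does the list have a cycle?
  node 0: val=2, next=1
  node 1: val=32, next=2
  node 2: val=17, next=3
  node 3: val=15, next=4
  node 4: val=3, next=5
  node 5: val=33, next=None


Floyd's tortoise (slow, +1) and hare (fast, +2):
  init: slow=0, fast=0
  step 1: slow=1, fast=2
  step 2: slow=2, fast=4
  step 3: fast 4->5->None, no cycle

Cycle: no


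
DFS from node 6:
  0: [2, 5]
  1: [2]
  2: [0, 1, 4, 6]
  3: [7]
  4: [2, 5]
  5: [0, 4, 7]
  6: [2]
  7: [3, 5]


Visit 6, push [2]
Visit 2, push [4, 1, 0]
Visit 0, push [5]
Visit 5, push [7, 4]
Visit 4, push []
Visit 7, push [3]
Visit 3, push []
Visit 1, push []

DFS order: [6, 2, 0, 5, 4, 7, 3, 1]


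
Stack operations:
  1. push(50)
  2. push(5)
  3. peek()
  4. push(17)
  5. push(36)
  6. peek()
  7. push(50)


push(50) -> [50]
push(5) -> [50, 5]
peek()->5
push(17) -> [50, 5, 17]
push(36) -> [50, 5, 17, 36]
peek()->36
push(50) -> [50, 5, 17, 36, 50]

Final stack: [50, 5, 17, 36, 50]


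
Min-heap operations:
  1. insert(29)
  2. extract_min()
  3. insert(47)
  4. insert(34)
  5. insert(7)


insert(29) -> [29]
extract_min()->29, []
insert(47) -> [47]
insert(34) -> [34, 47]
insert(7) -> [7, 47, 34]

Final heap: [7, 47, 34]


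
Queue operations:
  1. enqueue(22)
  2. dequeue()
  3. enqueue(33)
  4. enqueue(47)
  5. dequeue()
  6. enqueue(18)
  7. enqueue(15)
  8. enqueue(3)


enqueue(22) -> [22]
dequeue()->22, []
enqueue(33) -> [33]
enqueue(47) -> [33, 47]
dequeue()->33, [47]
enqueue(18) -> [47, 18]
enqueue(15) -> [47, 18, 15]
enqueue(3) -> [47, 18, 15, 3]

Final queue: [47, 18, 15, 3]


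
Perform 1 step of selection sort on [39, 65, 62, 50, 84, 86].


Initial: [39, 65, 62, 50, 84, 86]
Step 1: min=39 at 0
  Swap: [39, 65, 62, 50, 84, 86]

After 1 step: [39, 65, 62, 50, 84, 86]


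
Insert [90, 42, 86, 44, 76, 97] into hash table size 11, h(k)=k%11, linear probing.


Insert 90: h=2 -> slot 2
Insert 42: h=9 -> slot 9
Insert 86: h=9, 1 probes -> slot 10
Insert 44: h=0 -> slot 0
Insert 76: h=10, 2 probes -> slot 1
Insert 97: h=9, 5 probes -> slot 3

Table: [44, 76, 90, 97, None, None, None, None, None, 42, 86]


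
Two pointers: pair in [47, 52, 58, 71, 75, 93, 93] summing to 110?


lo=0(47)+hi=6(93)=140
lo=0(47)+hi=5(93)=140
lo=0(47)+hi=4(75)=122
lo=0(47)+hi=3(71)=118
lo=0(47)+hi=2(58)=105
lo=1(52)+hi=2(58)=110

Yes: 52+58=110


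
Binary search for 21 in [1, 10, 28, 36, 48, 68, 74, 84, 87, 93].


Step 1: lo=0, hi=9, mid=4, val=48
Step 2: lo=0, hi=3, mid=1, val=10
Step 3: lo=2, hi=3, mid=2, val=28

Not found


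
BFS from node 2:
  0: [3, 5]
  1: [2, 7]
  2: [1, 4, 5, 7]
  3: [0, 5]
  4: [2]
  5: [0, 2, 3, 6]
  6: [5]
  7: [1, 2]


Visit 2, enqueue [1, 4, 5, 7]
Visit 1, enqueue []
Visit 4, enqueue []
Visit 5, enqueue [0, 3, 6]
Visit 7, enqueue []
Visit 0, enqueue []
Visit 3, enqueue []
Visit 6, enqueue []

BFS order: [2, 1, 4, 5, 7, 0, 3, 6]


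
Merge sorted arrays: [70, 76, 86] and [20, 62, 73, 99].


Take 20 from B
Take 62 from B
Take 70 from A
Take 73 from B
Take 76 from A
Take 86 from A

Merged: [20, 62, 70, 73, 76, 86, 99]


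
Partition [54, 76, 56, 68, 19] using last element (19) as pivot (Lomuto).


Pivot: 19
Place pivot at 0: [19, 76, 56, 68, 54]

Partitioned: [19, 76, 56, 68, 54]


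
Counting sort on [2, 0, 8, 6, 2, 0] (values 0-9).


Input: [2, 0, 8, 6, 2, 0]
Counts: [2, 0, 2, 0, 0, 0, 1, 0, 1, 0]

Sorted: [0, 0, 2, 2, 6, 8]


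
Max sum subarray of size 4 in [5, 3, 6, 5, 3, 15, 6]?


[0:4]: 19
[1:5]: 17
[2:6]: 29
[3:7]: 29

Max: 29 at [2:6]


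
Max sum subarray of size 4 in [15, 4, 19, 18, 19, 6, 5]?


[0:4]: 56
[1:5]: 60
[2:6]: 62
[3:7]: 48

Max: 62 at [2:6]


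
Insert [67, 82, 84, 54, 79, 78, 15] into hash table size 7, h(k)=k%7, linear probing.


Insert 67: h=4 -> slot 4
Insert 82: h=5 -> slot 5
Insert 84: h=0 -> slot 0
Insert 54: h=5, 1 probes -> slot 6
Insert 79: h=2 -> slot 2
Insert 78: h=1 -> slot 1
Insert 15: h=1, 2 probes -> slot 3

Table: [84, 78, 79, 15, 67, 82, 54]


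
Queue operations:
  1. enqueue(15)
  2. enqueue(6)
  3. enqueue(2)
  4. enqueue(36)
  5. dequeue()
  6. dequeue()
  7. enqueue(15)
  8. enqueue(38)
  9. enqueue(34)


enqueue(15) -> [15]
enqueue(6) -> [15, 6]
enqueue(2) -> [15, 6, 2]
enqueue(36) -> [15, 6, 2, 36]
dequeue()->15, [6, 2, 36]
dequeue()->6, [2, 36]
enqueue(15) -> [2, 36, 15]
enqueue(38) -> [2, 36, 15, 38]
enqueue(34) -> [2, 36, 15, 38, 34]

Final queue: [2, 36, 15, 38, 34]


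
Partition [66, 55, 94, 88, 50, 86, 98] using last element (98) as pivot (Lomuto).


Pivot: 98
  66 <= 98: advance i (no swap)
  55 <= 98: advance i (no swap)
  94 <= 98: advance i (no swap)
  88 <= 98: advance i (no swap)
  50 <= 98: advance i (no swap)
  86 <= 98: advance i (no swap)
Place pivot at 6: [66, 55, 94, 88, 50, 86, 98]

Partitioned: [66, 55, 94, 88, 50, 86, 98]


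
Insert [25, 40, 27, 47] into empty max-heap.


Insert 25: [25]
Insert 40: [40, 25]
Insert 27: [40, 25, 27]
Insert 47: [47, 40, 27, 25]

Final heap: [47, 40, 27, 25]


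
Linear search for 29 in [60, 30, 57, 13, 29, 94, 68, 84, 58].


i=0: 60!=29
i=1: 30!=29
i=2: 57!=29
i=3: 13!=29
i=4: 29==29 found!

Found at 4, 5 comps


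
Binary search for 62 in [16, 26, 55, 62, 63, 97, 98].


Step 1: lo=0, hi=6, mid=3, val=62

Found at index 3


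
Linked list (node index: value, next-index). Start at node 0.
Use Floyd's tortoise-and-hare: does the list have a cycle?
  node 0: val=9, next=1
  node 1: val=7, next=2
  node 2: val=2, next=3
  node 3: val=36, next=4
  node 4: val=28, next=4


Floyd's tortoise (slow, +1) and hare (fast, +2):
  init: slow=0, fast=0
  step 1: slow=1, fast=2
  step 2: slow=2, fast=4
  step 3: slow=3, fast=4
  step 4: slow=4, fast=4
  slow == fast at node 4: cycle detected

Cycle: yes


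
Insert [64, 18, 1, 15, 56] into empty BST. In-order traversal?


Insert 64: root
Insert 18: L from 64
Insert 1: L from 64 -> L from 18
Insert 15: L from 64 -> L from 18 -> R from 1
Insert 56: L from 64 -> R from 18

In-order: [1, 15, 18, 56, 64]


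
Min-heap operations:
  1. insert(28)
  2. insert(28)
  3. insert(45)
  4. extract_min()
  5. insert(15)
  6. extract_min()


insert(28) -> [28]
insert(28) -> [28, 28]
insert(45) -> [28, 28, 45]
extract_min()->28, [28, 45]
insert(15) -> [15, 45, 28]
extract_min()->15, [28, 45]

Final heap: [28, 45]


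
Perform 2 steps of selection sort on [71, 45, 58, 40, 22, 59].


Initial: [71, 45, 58, 40, 22, 59]
Step 1: min=22 at 4
  Swap: [22, 45, 58, 40, 71, 59]
Step 2: min=40 at 3
  Swap: [22, 40, 58, 45, 71, 59]

After 2 steps: [22, 40, 58, 45, 71, 59]


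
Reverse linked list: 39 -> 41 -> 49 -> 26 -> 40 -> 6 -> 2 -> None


Step 1: curr=39, set curr.next=prev(None) | reversed so far: 39
Step 2: curr=41, set curr.next=prev(39) | reversed so far: 41 -> 39
Step 3: curr=49, set curr.next=prev(41) | reversed so far: 49 -> 41 -> 39
Step 4: curr=26, set curr.next=prev(49) | reversed so far: 26 -> 49 -> 41 -> 39
Step 5: curr=40, set curr.next=prev(26) | reversed so far: 40 -> 26 -> 49 -> 41 -> 39
Step 6: curr=6, set curr.next=prev(40) | reversed so far: 6 -> 40 -> 26 -> 49 -> 41 -> 39
Step 7: curr=2, set curr.next=prev(6) | reversed so far: 2 -> 6 -> 40 -> 26 -> 49 -> 41 -> 39

2 -> 6 -> 40 -> 26 -> 49 -> 41 -> 39 -> None


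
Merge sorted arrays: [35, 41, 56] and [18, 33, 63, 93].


Take 18 from B
Take 33 from B
Take 35 from A
Take 41 from A
Take 56 from A

Merged: [18, 33, 35, 41, 56, 63, 93]


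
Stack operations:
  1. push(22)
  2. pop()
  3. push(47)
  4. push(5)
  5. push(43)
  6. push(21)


push(22) -> [22]
pop()->22, []
push(47) -> [47]
push(5) -> [47, 5]
push(43) -> [47, 5, 43]
push(21) -> [47, 5, 43, 21]

Final stack: [47, 5, 43, 21]


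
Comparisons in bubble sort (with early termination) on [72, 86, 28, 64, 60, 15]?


Algorithm: bubble sort (with early termination)
Input: [72, 86, 28, 64, 60, 15]
Sorted: [15, 28, 60, 64, 72, 86]

15


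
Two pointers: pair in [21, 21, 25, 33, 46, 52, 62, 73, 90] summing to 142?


lo=0(21)+hi=8(90)=111
lo=1(21)+hi=8(90)=111
lo=2(25)+hi=8(90)=115
lo=3(33)+hi=8(90)=123
lo=4(46)+hi=8(90)=136
lo=5(52)+hi=8(90)=142

Yes: 52+90=142


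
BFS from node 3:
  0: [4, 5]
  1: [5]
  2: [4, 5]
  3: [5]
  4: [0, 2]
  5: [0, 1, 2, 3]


Visit 3, enqueue [5]
Visit 5, enqueue [0, 1, 2]
Visit 0, enqueue [4]
Visit 1, enqueue []
Visit 2, enqueue []
Visit 4, enqueue []

BFS order: [3, 5, 0, 1, 2, 4]


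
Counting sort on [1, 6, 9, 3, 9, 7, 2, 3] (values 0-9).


Input: [1, 6, 9, 3, 9, 7, 2, 3]
Counts: [0, 1, 1, 2, 0, 0, 1, 1, 0, 2]

Sorted: [1, 2, 3, 3, 6, 7, 9, 9]


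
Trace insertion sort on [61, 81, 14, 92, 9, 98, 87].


Initial: [61, 81, 14, 92, 9, 98, 87]
Insert 81: [61, 81, 14, 92, 9, 98, 87]
Insert 14: [14, 61, 81, 92, 9, 98, 87]
Insert 92: [14, 61, 81, 92, 9, 98, 87]
Insert 9: [9, 14, 61, 81, 92, 98, 87]
Insert 98: [9, 14, 61, 81, 92, 98, 87]
Insert 87: [9, 14, 61, 81, 87, 92, 98]

Sorted: [9, 14, 61, 81, 87, 92, 98]


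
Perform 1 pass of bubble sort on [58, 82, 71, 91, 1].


Initial: [58, 82, 71, 91, 1]
Pass 1: [58, 71, 82, 1, 91] (2 swaps)

After 1 pass: [58, 71, 82, 1, 91]


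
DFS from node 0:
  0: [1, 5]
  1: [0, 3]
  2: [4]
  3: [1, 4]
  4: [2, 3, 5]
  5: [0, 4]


Visit 0, push [5, 1]
Visit 1, push [3]
Visit 3, push [4]
Visit 4, push [5, 2]
Visit 2, push []
Visit 5, push []

DFS order: [0, 1, 3, 4, 2, 5]


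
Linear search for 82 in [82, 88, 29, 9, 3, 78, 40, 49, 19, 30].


i=0: 82==82 found!

Found at 0, 1 comps


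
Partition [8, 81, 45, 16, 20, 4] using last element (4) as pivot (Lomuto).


Pivot: 4
Place pivot at 0: [4, 81, 45, 16, 20, 8]

Partitioned: [4, 81, 45, 16, 20, 8]


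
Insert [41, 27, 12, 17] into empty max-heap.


Insert 41: [41]
Insert 27: [41, 27]
Insert 12: [41, 27, 12]
Insert 17: [41, 27, 12, 17]

Final heap: [41, 27, 12, 17]


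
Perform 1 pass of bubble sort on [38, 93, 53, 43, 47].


Initial: [38, 93, 53, 43, 47]
Pass 1: [38, 53, 43, 47, 93] (3 swaps)

After 1 pass: [38, 53, 43, 47, 93]


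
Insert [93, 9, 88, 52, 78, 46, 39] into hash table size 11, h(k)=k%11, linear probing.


Insert 93: h=5 -> slot 5
Insert 9: h=9 -> slot 9
Insert 88: h=0 -> slot 0
Insert 52: h=8 -> slot 8
Insert 78: h=1 -> slot 1
Insert 46: h=2 -> slot 2
Insert 39: h=6 -> slot 6

Table: [88, 78, 46, None, None, 93, 39, None, 52, 9, None]


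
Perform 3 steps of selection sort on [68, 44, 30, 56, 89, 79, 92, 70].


Initial: [68, 44, 30, 56, 89, 79, 92, 70]
Step 1: min=30 at 2
  Swap: [30, 44, 68, 56, 89, 79, 92, 70]
Step 2: min=44 at 1
  Swap: [30, 44, 68, 56, 89, 79, 92, 70]
Step 3: min=56 at 3
  Swap: [30, 44, 56, 68, 89, 79, 92, 70]

After 3 steps: [30, 44, 56, 68, 89, 79, 92, 70]


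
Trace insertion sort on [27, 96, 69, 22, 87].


Initial: [27, 96, 69, 22, 87]
Insert 96: [27, 96, 69, 22, 87]
Insert 69: [27, 69, 96, 22, 87]
Insert 22: [22, 27, 69, 96, 87]
Insert 87: [22, 27, 69, 87, 96]

Sorted: [22, 27, 69, 87, 96]


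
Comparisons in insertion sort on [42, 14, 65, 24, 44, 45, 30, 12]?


Algorithm: insertion sort
Input: [42, 14, 65, 24, 44, 45, 30, 12]
Sorted: [12, 14, 24, 30, 42, 44, 45, 65]

21


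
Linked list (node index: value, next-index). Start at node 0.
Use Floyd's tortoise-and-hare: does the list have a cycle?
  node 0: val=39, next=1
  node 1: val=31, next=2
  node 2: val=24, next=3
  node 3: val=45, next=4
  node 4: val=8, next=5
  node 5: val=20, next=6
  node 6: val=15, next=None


Floyd's tortoise (slow, +1) and hare (fast, +2):
  init: slow=0, fast=0
  step 1: slow=1, fast=2
  step 2: slow=2, fast=4
  step 3: slow=3, fast=6
  step 4: fast -> None, no cycle

Cycle: no


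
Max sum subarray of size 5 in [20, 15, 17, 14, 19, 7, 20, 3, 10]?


[0:5]: 85
[1:6]: 72
[2:7]: 77
[3:8]: 63
[4:9]: 59

Max: 85 at [0:5]


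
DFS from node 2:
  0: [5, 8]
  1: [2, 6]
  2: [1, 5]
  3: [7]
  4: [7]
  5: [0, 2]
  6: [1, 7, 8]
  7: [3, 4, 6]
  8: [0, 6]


Visit 2, push [5, 1]
Visit 1, push [6]
Visit 6, push [8, 7]
Visit 7, push [4, 3]
Visit 3, push []
Visit 4, push []
Visit 8, push [0]
Visit 0, push [5]
Visit 5, push []

DFS order: [2, 1, 6, 7, 3, 4, 8, 0, 5]


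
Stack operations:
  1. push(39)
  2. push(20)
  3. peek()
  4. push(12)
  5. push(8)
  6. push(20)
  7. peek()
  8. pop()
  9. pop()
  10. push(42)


push(39) -> [39]
push(20) -> [39, 20]
peek()->20
push(12) -> [39, 20, 12]
push(8) -> [39, 20, 12, 8]
push(20) -> [39, 20, 12, 8, 20]
peek()->20
pop()->20, [39, 20, 12, 8]
pop()->8, [39, 20, 12]
push(42) -> [39, 20, 12, 42]

Final stack: [39, 20, 12, 42]


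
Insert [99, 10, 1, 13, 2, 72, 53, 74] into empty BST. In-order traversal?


Insert 99: root
Insert 10: L from 99
Insert 1: L from 99 -> L from 10
Insert 13: L from 99 -> R from 10
Insert 2: L from 99 -> L from 10 -> R from 1
Insert 72: L from 99 -> R from 10 -> R from 13
Insert 53: L from 99 -> R from 10 -> R from 13 -> L from 72
Insert 74: L from 99 -> R from 10 -> R from 13 -> R from 72

In-order: [1, 2, 10, 13, 53, 72, 74, 99]


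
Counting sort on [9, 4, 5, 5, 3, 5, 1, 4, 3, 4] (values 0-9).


Input: [9, 4, 5, 5, 3, 5, 1, 4, 3, 4]
Counts: [0, 1, 0, 2, 3, 3, 0, 0, 0, 1]

Sorted: [1, 3, 3, 4, 4, 4, 5, 5, 5, 9]


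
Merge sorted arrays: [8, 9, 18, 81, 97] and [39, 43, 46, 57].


Take 8 from A
Take 9 from A
Take 18 from A
Take 39 from B
Take 43 from B
Take 46 from B
Take 57 from B

Merged: [8, 9, 18, 39, 43, 46, 57, 81, 97]


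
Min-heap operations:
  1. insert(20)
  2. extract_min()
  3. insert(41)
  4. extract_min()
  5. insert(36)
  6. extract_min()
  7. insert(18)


insert(20) -> [20]
extract_min()->20, []
insert(41) -> [41]
extract_min()->41, []
insert(36) -> [36]
extract_min()->36, []
insert(18) -> [18]

Final heap: [18]


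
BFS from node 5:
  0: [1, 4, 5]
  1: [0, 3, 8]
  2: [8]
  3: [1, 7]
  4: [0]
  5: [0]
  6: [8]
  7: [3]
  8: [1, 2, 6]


Visit 5, enqueue [0]
Visit 0, enqueue [1, 4]
Visit 1, enqueue [3, 8]
Visit 4, enqueue []
Visit 3, enqueue [7]
Visit 8, enqueue [2, 6]
Visit 7, enqueue []
Visit 2, enqueue []
Visit 6, enqueue []

BFS order: [5, 0, 1, 4, 3, 8, 7, 2, 6]


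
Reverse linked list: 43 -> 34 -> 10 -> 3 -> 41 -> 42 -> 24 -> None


Step 1: curr=43, set curr.next=prev(None) | reversed so far: 43
Step 2: curr=34, set curr.next=prev(43) | reversed so far: 34 -> 43
Step 3: curr=10, set curr.next=prev(34) | reversed so far: 10 -> 34 -> 43
Step 4: curr=3, set curr.next=prev(10) | reversed so far: 3 -> 10 -> 34 -> 43
Step 5: curr=41, set curr.next=prev(3) | reversed so far: 41 -> 3 -> 10 -> 34 -> 43
Step 6: curr=42, set curr.next=prev(41) | reversed so far: 42 -> 41 -> 3 -> 10 -> 34 -> 43
Step 7: curr=24, set curr.next=prev(42) | reversed so far: 24 -> 42 -> 41 -> 3 -> 10 -> 34 -> 43

24 -> 42 -> 41 -> 3 -> 10 -> 34 -> 43 -> None


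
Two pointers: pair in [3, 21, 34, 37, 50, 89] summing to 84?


lo=0(3)+hi=5(89)=92
lo=0(3)+hi=4(50)=53
lo=1(21)+hi=4(50)=71
lo=2(34)+hi=4(50)=84

Yes: 34+50=84


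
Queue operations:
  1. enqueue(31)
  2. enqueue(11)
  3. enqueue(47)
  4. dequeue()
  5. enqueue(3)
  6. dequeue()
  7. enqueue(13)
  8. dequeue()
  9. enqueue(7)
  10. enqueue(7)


enqueue(31) -> [31]
enqueue(11) -> [31, 11]
enqueue(47) -> [31, 11, 47]
dequeue()->31, [11, 47]
enqueue(3) -> [11, 47, 3]
dequeue()->11, [47, 3]
enqueue(13) -> [47, 3, 13]
dequeue()->47, [3, 13]
enqueue(7) -> [3, 13, 7]
enqueue(7) -> [3, 13, 7, 7]

Final queue: [3, 13, 7, 7]


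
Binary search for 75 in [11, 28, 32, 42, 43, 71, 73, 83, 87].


Step 1: lo=0, hi=8, mid=4, val=43
Step 2: lo=5, hi=8, mid=6, val=73
Step 3: lo=7, hi=8, mid=7, val=83

Not found


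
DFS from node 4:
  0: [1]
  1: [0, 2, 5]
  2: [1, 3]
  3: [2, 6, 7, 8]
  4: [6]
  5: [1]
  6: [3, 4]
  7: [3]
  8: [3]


Visit 4, push [6]
Visit 6, push [3]
Visit 3, push [8, 7, 2]
Visit 2, push [1]
Visit 1, push [5, 0]
Visit 0, push []
Visit 5, push []
Visit 7, push []
Visit 8, push []

DFS order: [4, 6, 3, 2, 1, 0, 5, 7, 8]


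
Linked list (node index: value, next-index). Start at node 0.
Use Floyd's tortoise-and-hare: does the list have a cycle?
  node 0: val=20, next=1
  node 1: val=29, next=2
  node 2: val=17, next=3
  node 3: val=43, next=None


Floyd's tortoise (slow, +1) and hare (fast, +2):
  init: slow=0, fast=0
  step 1: slow=1, fast=2
  step 2: fast 2->3->None, no cycle

Cycle: no


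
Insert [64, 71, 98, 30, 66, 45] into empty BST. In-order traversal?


Insert 64: root
Insert 71: R from 64
Insert 98: R from 64 -> R from 71
Insert 30: L from 64
Insert 66: R from 64 -> L from 71
Insert 45: L from 64 -> R from 30

In-order: [30, 45, 64, 66, 71, 98]


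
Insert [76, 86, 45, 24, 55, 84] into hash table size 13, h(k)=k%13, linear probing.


Insert 76: h=11 -> slot 11
Insert 86: h=8 -> slot 8
Insert 45: h=6 -> slot 6
Insert 24: h=11, 1 probes -> slot 12
Insert 55: h=3 -> slot 3
Insert 84: h=6, 1 probes -> slot 7

Table: [None, None, None, 55, None, None, 45, 84, 86, None, None, 76, 24]


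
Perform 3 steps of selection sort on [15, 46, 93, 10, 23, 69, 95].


Initial: [15, 46, 93, 10, 23, 69, 95]
Step 1: min=10 at 3
  Swap: [10, 46, 93, 15, 23, 69, 95]
Step 2: min=15 at 3
  Swap: [10, 15, 93, 46, 23, 69, 95]
Step 3: min=23 at 4
  Swap: [10, 15, 23, 46, 93, 69, 95]

After 3 steps: [10, 15, 23, 46, 93, 69, 95]


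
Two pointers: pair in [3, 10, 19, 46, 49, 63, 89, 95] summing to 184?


lo=0(3)+hi=7(95)=98
lo=1(10)+hi=7(95)=105
lo=2(19)+hi=7(95)=114
lo=3(46)+hi=7(95)=141
lo=4(49)+hi=7(95)=144
lo=5(63)+hi=7(95)=158
lo=6(89)+hi=7(95)=184

Yes: 89+95=184


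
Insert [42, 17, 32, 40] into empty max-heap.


Insert 42: [42]
Insert 17: [42, 17]
Insert 32: [42, 17, 32]
Insert 40: [42, 40, 32, 17]

Final heap: [42, 40, 32, 17]


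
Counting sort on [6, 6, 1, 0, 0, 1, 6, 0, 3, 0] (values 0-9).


Input: [6, 6, 1, 0, 0, 1, 6, 0, 3, 0]
Counts: [4, 2, 0, 1, 0, 0, 3, 0, 0, 0]

Sorted: [0, 0, 0, 0, 1, 1, 3, 6, 6, 6]


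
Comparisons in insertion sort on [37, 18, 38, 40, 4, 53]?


Algorithm: insertion sort
Input: [37, 18, 38, 40, 4, 53]
Sorted: [4, 18, 37, 38, 40, 53]

8


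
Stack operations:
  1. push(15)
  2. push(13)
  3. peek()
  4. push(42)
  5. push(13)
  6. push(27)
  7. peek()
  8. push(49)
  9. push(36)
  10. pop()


push(15) -> [15]
push(13) -> [15, 13]
peek()->13
push(42) -> [15, 13, 42]
push(13) -> [15, 13, 42, 13]
push(27) -> [15, 13, 42, 13, 27]
peek()->27
push(49) -> [15, 13, 42, 13, 27, 49]
push(36) -> [15, 13, 42, 13, 27, 49, 36]
pop()->36, [15, 13, 42, 13, 27, 49]

Final stack: [15, 13, 42, 13, 27, 49]


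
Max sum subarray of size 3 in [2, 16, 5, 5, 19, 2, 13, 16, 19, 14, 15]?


[0:3]: 23
[1:4]: 26
[2:5]: 29
[3:6]: 26
[4:7]: 34
[5:8]: 31
[6:9]: 48
[7:10]: 49
[8:11]: 48

Max: 49 at [7:10]


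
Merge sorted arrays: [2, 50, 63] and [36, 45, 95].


Take 2 from A
Take 36 from B
Take 45 from B
Take 50 from A
Take 63 from A

Merged: [2, 36, 45, 50, 63, 95]


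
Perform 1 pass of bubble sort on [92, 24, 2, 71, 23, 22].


Initial: [92, 24, 2, 71, 23, 22]
Pass 1: [24, 2, 71, 23, 22, 92] (5 swaps)

After 1 pass: [24, 2, 71, 23, 22, 92]


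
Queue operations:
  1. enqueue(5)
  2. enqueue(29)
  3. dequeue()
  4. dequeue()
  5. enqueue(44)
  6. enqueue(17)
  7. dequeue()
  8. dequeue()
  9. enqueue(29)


enqueue(5) -> [5]
enqueue(29) -> [5, 29]
dequeue()->5, [29]
dequeue()->29, []
enqueue(44) -> [44]
enqueue(17) -> [44, 17]
dequeue()->44, [17]
dequeue()->17, []
enqueue(29) -> [29]

Final queue: [29]


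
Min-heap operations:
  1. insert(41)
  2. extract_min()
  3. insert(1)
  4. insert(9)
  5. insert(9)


insert(41) -> [41]
extract_min()->41, []
insert(1) -> [1]
insert(9) -> [1, 9]
insert(9) -> [1, 9, 9]

Final heap: [1, 9, 9]


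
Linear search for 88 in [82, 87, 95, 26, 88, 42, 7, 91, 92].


i=0: 82!=88
i=1: 87!=88
i=2: 95!=88
i=3: 26!=88
i=4: 88==88 found!

Found at 4, 5 comps


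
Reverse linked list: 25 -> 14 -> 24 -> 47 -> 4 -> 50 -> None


Step 1: curr=25, set curr.next=prev(None) | reversed so far: 25
Step 2: curr=14, set curr.next=prev(25) | reversed so far: 14 -> 25
Step 3: curr=24, set curr.next=prev(14) | reversed so far: 24 -> 14 -> 25
Step 4: curr=47, set curr.next=prev(24) | reversed so far: 47 -> 24 -> 14 -> 25
Step 5: curr=4, set curr.next=prev(47) | reversed so far: 4 -> 47 -> 24 -> 14 -> 25
Step 6: curr=50, set curr.next=prev(4) | reversed so far: 50 -> 4 -> 47 -> 24 -> 14 -> 25

50 -> 4 -> 47 -> 24 -> 14 -> 25 -> None


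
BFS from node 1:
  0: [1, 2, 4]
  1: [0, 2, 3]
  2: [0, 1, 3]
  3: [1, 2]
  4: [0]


Visit 1, enqueue [0, 2, 3]
Visit 0, enqueue [4]
Visit 2, enqueue []
Visit 3, enqueue []
Visit 4, enqueue []

BFS order: [1, 0, 2, 3, 4]


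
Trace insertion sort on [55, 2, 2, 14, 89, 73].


Initial: [55, 2, 2, 14, 89, 73]
Insert 2: [2, 55, 2, 14, 89, 73]
Insert 2: [2, 2, 55, 14, 89, 73]
Insert 14: [2, 2, 14, 55, 89, 73]
Insert 89: [2, 2, 14, 55, 89, 73]
Insert 73: [2, 2, 14, 55, 73, 89]

Sorted: [2, 2, 14, 55, 73, 89]


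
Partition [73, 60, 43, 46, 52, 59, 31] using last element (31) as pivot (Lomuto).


Pivot: 31
Place pivot at 0: [31, 60, 43, 46, 52, 59, 73]

Partitioned: [31, 60, 43, 46, 52, 59, 73]


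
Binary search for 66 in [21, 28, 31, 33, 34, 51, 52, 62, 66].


Step 1: lo=0, hi=8, mid=4, val=34
Step 2: lo=5, hi=8, mid=6, val=52
Step 3: lo=7, hi=8, mid=7, val=62
Step 4: lo=8, hi=8, mid=8, val=66

Found at index 8


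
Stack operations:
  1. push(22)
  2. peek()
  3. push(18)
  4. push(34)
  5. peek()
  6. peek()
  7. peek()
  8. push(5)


push(22) -> [22]
peek()->22
push(18) -> [22, 18]
push(34) -> [22, 18, 34]
peek()->34
peek()->34
peek()->34
push(5) -> [22, 18, 34, 5]

Final stack: [22, 18, 34, 5]


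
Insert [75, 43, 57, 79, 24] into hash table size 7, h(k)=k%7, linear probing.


Insert 75: h=5 -> slot 5
Insert 43: h=1 -> slot 1
Insert 57: h=1, 1 probes -> slot 2
Insert 79: h=2, 1 probes -> slot 3
Insert 24: h=3, 1 probes -> slot 4

Table: [None, 43, 57, 79, 24, 75, None]


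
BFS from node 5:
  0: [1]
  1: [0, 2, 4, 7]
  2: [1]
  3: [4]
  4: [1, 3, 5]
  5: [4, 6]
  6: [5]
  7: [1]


Visit 5, enqueue [4, 6]
Visit 4, enqueue [1, 3]
Visit 6, enqueue []
Visit 1, enqueue [0, 2, 7]
Visit 3, enqueue []
Visit 0, enqueue []
Visit 2, enqueue []
Visit 7, enqueue []

BFS order: [5, 4, 6, 1, 3, 0, 2, 7]


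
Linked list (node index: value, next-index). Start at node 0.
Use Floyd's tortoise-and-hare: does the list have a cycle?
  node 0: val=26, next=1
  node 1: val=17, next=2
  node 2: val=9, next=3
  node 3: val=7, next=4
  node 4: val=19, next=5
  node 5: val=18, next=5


Floyd's tortoise (slow, +1) and hare (fast, +2):
  init: slow=0, fast=0
  step 1: slow=1, fast=2
  step 2: slow=2, fast=4
  step 3: slow=3, fast=5
  step 4: slow=4, fast=5
  step 5: slow=5, fast=5
  slow == fast at node 5: cycle detected

Cycle: yes


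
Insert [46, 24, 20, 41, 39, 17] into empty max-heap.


Insert 46: [46]
Insert 24: [46, 24]
Insert 20: [46, 24, 20]
Insert 41: [46, 41, 20, 24]
Insert 39: [46, 41, 20, 24, 39]
Insert 17: [46, 41, 20, 24, 39, 17]

Final heap: [46, 41, 20, 24, 39, 17]


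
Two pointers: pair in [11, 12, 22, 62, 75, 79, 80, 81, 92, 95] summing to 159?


lo=0(11)+hi=9(95)=106
lo=1(12)+hi=9(95)=107
lo=2(22)+hi=9(95)=117
lo=3(62)+hi=9(95)=157
lo=4(75)+hi=9(95)=170
lo=4(75)+hi=8(92)=167
lo=4(75)+hi=7(81)=156
lo=5(79)+hi=7(81)=160
lo=5(79)+hi=6(80)=159

Yes: 79+80=159


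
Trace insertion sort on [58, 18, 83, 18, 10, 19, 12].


Initial: [58, 18, 83, 18, 10, 19, 12]
Insert 18: [18, 58, 83, 18, 10, 19, 12]
Insert 83: [18, 58, 83, 18, 10, 19, 12]
Insert 18: [18, 18, 58, 83, 10, 19, 12]
Insert 10: [10, 18, 18, 58, 83, 19, 12]
Insert 19: [10, 18, 18, 19, 58, 83, 12]
Insert 12: [10, 12, 18, 18, 19, 58, 83]

Sorted: [10, 12, 18, 18, 19, 58, 83]


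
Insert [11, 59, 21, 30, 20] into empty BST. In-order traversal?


Insert 11: root
Insert 59: R from 11
Insert 21: R from 11 -> L from 59
Insert 30: R from 11 -> L from 59 -> R from 21
Insert 20: R from 11 -> L from 59 -> L from 21

In-order: [11, 20, 21, 30, 59]


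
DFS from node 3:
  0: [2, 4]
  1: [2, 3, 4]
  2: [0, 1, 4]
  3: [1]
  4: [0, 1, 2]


Visit 3, push [1]
Visit 1, push [4, 2]
Visit 2, push [4, 0]
Visit 0, push [4]
Visit 4, push []

DFS order: [3, 1, 2, 0, 4]


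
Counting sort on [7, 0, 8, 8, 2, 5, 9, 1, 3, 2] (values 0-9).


Input: [7, 0, 8, 8, 2, 5, 9, 1, 3, 2]
Counts: [1, 1, 2, 1, 0, 1, 0, 1, 2, 1]

Sorted: [0, 1, 2, 2, 3, 5, 7, 8, 8, 9]


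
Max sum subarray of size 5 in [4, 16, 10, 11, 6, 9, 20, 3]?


[0:5]: 47
[1:6]: 52
[2:7]: 56
[3:8]: 49

Max: 56 at [2:7]


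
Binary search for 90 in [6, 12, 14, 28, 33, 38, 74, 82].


Step 1: lo=0, hi=7, mid=3, val=28
Step 2: lo=4, hi=7, mid=5, val=38
Step 3: lo=6, hi=7, mid=6, val=74
Step 4: lo=7, hi=7, mid=7, val=82

Not found


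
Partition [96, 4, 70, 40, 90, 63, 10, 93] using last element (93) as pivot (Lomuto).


Pivot: 93
  4 <= 93: swap -> [4, 96, 70, 40, 90, 63, 10, 93]
  70 <= 93: swap -> [4, 70, 96, 40, 90, 63, 10, 93]
  40 <= 93: swap -> [4, 70, 40, 96, 90, 63, 10, 93]
  90 <= 93: swap -> [4, 70, 40, 90, 96, 63, 10, 93]
  63 <= 93: swap -> [4, 70, 40, 90, 63, 96, 10, 93]
  10 <= 93: swap -> [4, 70, 40, 90, 63, 10, 96, 93]
Place pivot at 6: [4, 70, 40, 90, 63, 10, 93, 96]

Partitioned: [4, 70, 40, 90, 63, 10, 93, 96]


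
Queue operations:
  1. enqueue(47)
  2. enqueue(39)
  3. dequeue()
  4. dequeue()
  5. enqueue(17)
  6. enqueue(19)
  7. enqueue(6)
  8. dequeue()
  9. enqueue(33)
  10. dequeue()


enqueue(47) -> [47]
enqueue(39) -> [47, 39]
dequeue()->47, [39]
dequeue()->39, []
enqueue(17) -> [17]
enqueue(19) -> [17, 19]
enqueue(6) -> [17, 19, 6]
dequeue()->17, [19, 6]
enqueue(33) -> [19, 6, 33]
dequeue()->19, [6, 33]

Final queue: [6, 33]


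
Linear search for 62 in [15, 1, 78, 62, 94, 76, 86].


i=0: 15!=62
i=1: 1!=62
i=2: 78!=62
i=3: 62==62 found!

Found at 3, 4 comps


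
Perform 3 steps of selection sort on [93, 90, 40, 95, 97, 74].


Initial: [93, 90, 40, 95, 97, 74]
Step 1: min=40 at 2
  Swap: [40, 90, 93, 95, 97, 74]
Step 2: min=74 at 5
  Swap: [40, 74, 93, 95, 97, 90]
Step 3: min=90 at 5
  Swap: [40, 74, 90, 95, 97, 93]

After 3 steps: [40, 74, 90, 95, 97, 93]


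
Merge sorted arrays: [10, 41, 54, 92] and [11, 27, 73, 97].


Take 10 from A
Take 11 from B
Take 27 from B
Take 41 from A
Take 54 from A
Take 73 from B
Take 92 from A

Merged: [10, 11, 27, 41, 54, 73, 92, 97]


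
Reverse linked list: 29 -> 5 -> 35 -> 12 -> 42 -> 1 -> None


Step 1: curr=29, set curr.next=prev(None) | reversed so far: 29
Step 2: curr=5, set curr.next=prev(29) | reversed so far: 5 -> 29
Step 3: curr=35, set curr.next=prev(5) | reversed so far: 35 -> 5 -> 29
Step 4: curr=12, set curr.next=prev(35) | reversed so far: 12 -> 35 -> 5 -> 29
Step 5: curr=42, set curr.next=prev(12) | reversed so far: 42 -> 12 -> 35 -> 5 -> 29
Step 6: curr=1, set curr.next=prev(42) | reversed so far: 1 -> 42 -> 12 -> 35 -> 5 -> 29

1 -> 42 -> 12 -> 35 -> 5 -> 29 -> None
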